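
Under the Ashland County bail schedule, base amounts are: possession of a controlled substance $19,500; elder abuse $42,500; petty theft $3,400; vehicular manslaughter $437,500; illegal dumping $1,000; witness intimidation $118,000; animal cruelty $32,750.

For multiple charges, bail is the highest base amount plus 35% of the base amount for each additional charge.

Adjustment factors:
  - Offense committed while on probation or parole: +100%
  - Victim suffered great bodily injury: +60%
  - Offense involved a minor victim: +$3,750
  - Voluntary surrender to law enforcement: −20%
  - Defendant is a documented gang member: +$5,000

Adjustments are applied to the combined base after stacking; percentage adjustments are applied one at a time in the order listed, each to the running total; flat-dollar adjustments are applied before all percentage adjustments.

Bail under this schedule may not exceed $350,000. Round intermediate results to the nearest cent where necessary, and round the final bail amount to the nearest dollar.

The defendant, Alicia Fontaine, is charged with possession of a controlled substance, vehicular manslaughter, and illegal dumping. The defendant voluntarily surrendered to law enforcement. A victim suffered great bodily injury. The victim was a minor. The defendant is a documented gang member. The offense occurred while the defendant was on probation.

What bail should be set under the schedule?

Base amounts from the schedule: possession of a controlled substance $19,500; vehicular manslaughter $437,500; illegal dumping $1,000.
Stacking rule: highest base plus 35% of each additional charge. Highest is vehicular manslaughter at $437,500. Additional: $19,500 × 35% = $6,825; $1,000 × 35% = $350. Combined base = $437,500 + $7,175 = $444,675.
Offense involved a minor victim (+$3,750 flat): $444,675 + $3,750 = $448,425.
Defendant is a documented gang member (+$5,000 flat): $448,425 + $5,000 = $453,425.
Offense committed while on probation or parole (+100%): $453,425 × 2 = $906,850.
Victim suffered great bodily injury (+60%): $906,850 × 1.6 = $1,450,960.
Voluntary surrender to law enforcement (−20%): $1,450,960 × 0.8 = $1,160,768.
Result $1,160,768 exceeds the maximum of $350,000; bail is capped at $350,000.

$350,000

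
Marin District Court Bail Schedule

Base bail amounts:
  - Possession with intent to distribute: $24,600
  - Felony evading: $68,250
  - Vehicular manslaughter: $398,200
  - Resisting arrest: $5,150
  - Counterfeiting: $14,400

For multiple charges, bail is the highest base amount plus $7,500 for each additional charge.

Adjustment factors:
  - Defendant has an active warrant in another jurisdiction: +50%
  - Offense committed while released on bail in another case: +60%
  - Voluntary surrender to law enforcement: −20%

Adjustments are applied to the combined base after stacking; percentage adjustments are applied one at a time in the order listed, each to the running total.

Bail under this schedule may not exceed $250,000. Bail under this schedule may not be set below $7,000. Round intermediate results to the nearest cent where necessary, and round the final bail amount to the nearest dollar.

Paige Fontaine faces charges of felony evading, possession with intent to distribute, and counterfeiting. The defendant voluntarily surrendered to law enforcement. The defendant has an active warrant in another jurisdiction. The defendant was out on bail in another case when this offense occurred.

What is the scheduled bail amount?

$159,840

Base amounts from the schedule: felony evading $68,250; possession with intent to distribute $24,600; counterfeiting $14,400.
Stacking rule: highest base plus $7,500 per additional charge. Highest is felony evading at $68,250; 2 additional charges → +$15,000. Combined base = $83,250.
Defendant has an active warrant in another jurisdiction (+50%): $83,250 × 1.5 = $124,875.
Offense committed while released on bail in another case (+60%): $124,875 × 1.6 = $199,800.
Voluntary surrender to law enforcement (−20%): $199,800 × 0.8 = $159,840.
$159,840 is within the $250,000 maximum.
$159,840 is at or above the $7,000 minimum.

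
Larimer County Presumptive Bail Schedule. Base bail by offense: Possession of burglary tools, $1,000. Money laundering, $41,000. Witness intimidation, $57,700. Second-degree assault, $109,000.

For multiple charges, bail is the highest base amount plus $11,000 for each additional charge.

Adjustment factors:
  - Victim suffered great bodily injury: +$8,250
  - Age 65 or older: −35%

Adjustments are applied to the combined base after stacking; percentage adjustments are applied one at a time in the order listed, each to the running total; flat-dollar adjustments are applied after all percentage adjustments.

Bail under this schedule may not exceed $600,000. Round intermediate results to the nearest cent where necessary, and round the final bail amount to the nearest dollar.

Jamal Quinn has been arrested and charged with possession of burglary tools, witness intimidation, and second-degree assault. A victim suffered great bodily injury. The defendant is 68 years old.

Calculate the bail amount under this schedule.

Base amounts from the schedule: possession of burglary tools $1,000; witness intimidation $57,700; second-degree assault $109,000.
Stacking rule: highest base plus $11,000 per additional charge. Highest is second-degree assault at $109,000; 2 additional charges → +$22,000. Combined base = $131,000.
Age 65 or older (−35%): $131,000 × 0.65 = $85,150.
Victim suffered great bodily injury (+$8,250 flat): $85,150 + $8,250 = $93,400.
$93,400 is within the $600,000 maximum.

$93,400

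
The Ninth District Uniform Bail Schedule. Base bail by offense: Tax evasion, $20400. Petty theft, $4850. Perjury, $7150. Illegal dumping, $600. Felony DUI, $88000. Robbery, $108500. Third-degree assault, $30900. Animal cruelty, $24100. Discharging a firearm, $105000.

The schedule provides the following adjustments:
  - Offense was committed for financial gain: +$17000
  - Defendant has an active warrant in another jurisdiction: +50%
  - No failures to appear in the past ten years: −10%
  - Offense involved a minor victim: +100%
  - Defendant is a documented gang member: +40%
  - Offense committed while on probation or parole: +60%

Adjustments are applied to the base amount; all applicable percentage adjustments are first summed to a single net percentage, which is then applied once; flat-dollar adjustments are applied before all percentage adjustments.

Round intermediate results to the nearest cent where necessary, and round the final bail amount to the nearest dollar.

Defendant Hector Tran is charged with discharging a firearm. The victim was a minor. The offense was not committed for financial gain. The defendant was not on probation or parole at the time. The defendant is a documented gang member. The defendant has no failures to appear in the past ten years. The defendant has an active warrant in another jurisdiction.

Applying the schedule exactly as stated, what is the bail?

Base amounts from the schedule: discharging a firearm $105000.
Single charge. Combined base = $105000.
Net percentage adjustment: +50% −10% +100% +40% = +180%. $105000 × 2.8 = $294000.

$294000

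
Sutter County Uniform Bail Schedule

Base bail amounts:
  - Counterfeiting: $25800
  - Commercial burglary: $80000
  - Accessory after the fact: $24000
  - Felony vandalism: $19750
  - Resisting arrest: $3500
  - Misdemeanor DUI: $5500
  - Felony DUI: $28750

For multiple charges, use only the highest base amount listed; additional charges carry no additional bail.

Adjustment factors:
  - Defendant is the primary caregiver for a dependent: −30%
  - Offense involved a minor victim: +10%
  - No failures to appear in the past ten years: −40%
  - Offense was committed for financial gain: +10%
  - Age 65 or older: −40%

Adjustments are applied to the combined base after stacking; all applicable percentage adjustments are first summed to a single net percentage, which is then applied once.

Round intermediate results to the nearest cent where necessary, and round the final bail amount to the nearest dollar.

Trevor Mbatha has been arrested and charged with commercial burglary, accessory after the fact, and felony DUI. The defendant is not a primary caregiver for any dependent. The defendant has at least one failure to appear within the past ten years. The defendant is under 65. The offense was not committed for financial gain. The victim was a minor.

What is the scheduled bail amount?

$88000

Base amounts from the schedule: commercial burglary $80000; accessory after the fact $24000; felony DUI $28750.
Stacking rule: use the highest base only. Highest is commercial burglary at $80000. Combined base = $80000.
Offense involved a minor victim (+10%): $80000 × 1.1 = $88000.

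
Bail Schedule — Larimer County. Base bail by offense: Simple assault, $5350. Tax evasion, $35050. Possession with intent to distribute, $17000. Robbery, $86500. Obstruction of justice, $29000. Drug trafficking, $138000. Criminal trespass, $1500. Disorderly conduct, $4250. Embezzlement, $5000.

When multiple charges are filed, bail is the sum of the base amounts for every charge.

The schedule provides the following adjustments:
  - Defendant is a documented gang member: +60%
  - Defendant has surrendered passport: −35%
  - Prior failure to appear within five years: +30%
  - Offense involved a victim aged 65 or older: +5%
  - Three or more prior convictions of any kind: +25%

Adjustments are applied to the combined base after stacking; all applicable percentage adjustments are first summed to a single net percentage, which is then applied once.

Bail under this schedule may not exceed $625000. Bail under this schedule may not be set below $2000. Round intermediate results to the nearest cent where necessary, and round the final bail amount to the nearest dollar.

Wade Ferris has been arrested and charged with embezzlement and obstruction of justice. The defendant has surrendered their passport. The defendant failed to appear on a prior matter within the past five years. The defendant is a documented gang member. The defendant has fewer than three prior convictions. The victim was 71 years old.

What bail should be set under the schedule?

$54400

Base amounts from the schedule: embezzlement $5000; obstruction of justice $29000.
Stacking rule: sum of all bases. $5000 + $29000 = $34000.
Net percentage adjustment: +60% −35% +30% +5% = +60%. $34000 × 1.6 = $54400.
$54400 is within the $625000 maximum.
$54400 is at or above the $2000 minimum.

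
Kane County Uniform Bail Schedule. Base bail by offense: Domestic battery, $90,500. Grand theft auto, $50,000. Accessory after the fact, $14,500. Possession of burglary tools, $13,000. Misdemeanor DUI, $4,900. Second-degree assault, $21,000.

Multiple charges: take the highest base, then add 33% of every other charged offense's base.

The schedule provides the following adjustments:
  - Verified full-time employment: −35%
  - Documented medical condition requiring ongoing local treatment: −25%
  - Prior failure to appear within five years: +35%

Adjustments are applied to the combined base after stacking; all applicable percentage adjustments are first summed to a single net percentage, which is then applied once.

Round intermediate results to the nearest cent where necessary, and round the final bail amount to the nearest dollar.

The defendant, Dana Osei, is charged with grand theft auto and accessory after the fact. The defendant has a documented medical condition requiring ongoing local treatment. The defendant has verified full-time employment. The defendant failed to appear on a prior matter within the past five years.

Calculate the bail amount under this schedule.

Base amounts from the schedule: grand theft auto $50,000; accessory after the fact $14,500.
Stacking rule: highest base plus 33% of each additional charge. Highest is grand theft auto at $50,000. Additional: $14,500 × 33% = $4,785. Combined base = $50,000 + $4,785 = $54,785.
Net percentage adjustment: −35% −25% +35% = −25%. $54,785 × 0.75 = $41,088.75.
Rounded to the nearest dollar: $41,089.

$41,089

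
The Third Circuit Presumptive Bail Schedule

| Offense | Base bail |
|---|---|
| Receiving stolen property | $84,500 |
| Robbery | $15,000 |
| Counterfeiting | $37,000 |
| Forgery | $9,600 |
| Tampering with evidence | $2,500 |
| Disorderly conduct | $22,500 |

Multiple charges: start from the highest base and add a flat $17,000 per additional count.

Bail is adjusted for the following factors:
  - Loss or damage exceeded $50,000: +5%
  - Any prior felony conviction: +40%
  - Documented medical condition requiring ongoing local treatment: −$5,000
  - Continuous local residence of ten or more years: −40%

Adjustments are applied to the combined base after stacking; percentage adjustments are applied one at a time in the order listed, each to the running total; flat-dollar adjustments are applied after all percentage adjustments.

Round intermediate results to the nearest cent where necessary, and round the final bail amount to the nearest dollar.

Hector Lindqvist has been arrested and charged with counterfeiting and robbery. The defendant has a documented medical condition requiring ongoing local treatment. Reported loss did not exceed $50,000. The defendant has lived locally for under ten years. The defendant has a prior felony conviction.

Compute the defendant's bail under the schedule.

$70,600

Base amounts from the schedule: counterfeiting $37,000; robbery $15,000.
Stacking rule: highest base plus $17,000 per additional charge. Highest is counterfeiting at $37,000; 1 additional charge → +$17,000. Combined base = $54,000.
Any prior felony conviction (+40%): $54,000 × 1.4 = $75,600.
Documented medical condition requiring ongoing local treatment (−$5,000 flat): $75,600 − $5,000 = $70,600.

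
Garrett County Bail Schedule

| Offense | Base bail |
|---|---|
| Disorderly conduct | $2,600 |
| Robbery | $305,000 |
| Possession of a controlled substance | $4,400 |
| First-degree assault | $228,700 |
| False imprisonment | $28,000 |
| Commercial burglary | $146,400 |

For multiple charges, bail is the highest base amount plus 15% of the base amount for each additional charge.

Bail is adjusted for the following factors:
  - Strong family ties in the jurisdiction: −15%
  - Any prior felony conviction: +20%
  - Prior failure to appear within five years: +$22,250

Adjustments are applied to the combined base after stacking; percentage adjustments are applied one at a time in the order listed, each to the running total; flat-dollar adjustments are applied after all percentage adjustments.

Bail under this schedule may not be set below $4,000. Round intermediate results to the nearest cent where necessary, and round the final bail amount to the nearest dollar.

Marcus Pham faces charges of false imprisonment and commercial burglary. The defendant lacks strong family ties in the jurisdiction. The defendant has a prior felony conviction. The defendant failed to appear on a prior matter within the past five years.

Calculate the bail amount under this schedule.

Base amounts from the schedule: false imprisonment $28,000; commercial burglary $146,400.
Stacking rule: highest base plus 15% of each additional charge. Highest is commercial burglary at $146,400. Additional: $28,000 × 15% = $4,200. Combined base = $146,400 + $4,200 = $150,600.
Any prior felony conviction (+20%): $150,600 × 1.2 = $180,720.
Prior failure to appear within five years (+$22,250 flat): $180,720 + $22,250 = $202,970.
$202,970 is at or above the $4,000 minimum.

$202,970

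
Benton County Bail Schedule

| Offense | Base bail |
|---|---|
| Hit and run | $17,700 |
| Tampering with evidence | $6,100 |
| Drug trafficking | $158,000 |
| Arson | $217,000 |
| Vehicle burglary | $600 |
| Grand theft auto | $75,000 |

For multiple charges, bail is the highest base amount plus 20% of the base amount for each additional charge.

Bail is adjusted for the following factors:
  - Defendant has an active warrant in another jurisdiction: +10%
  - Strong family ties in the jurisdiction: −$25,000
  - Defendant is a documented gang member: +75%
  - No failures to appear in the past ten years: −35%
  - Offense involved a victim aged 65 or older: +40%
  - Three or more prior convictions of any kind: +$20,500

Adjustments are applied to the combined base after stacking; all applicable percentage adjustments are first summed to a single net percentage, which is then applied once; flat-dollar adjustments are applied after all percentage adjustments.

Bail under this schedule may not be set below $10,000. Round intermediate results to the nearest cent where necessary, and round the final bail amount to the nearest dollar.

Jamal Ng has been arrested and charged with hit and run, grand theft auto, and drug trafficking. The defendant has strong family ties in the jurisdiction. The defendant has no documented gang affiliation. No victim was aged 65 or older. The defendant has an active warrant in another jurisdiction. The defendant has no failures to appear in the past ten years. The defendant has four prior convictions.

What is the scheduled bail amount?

Base amounts from the schedule: hit and run $17,700; grand theft auto $75,000; drug trafficking $158,000.
Stacking rule: highest base plus 20% of each additional charge. Highest is drug trafficking at $158,000. Additional: $17,700 × 20% = $3,540; $75,000 × 20% = $15,000. Combined base = $158,000 + $18,540 = $176,540.
Net percentage adjustment: +10% −35% = −25%. $176,540 × 0.75 = $132,405.
Strong family ties in the jurisdiction (−$25,000 flat): $132,405 − $25,000 = $107,405.
Three or more prior convictions of any kind (+$20,500 flat): $107,405 + $20,500 = $127,905.
$127,905 is at or above the $10,000 minimum.

$127,905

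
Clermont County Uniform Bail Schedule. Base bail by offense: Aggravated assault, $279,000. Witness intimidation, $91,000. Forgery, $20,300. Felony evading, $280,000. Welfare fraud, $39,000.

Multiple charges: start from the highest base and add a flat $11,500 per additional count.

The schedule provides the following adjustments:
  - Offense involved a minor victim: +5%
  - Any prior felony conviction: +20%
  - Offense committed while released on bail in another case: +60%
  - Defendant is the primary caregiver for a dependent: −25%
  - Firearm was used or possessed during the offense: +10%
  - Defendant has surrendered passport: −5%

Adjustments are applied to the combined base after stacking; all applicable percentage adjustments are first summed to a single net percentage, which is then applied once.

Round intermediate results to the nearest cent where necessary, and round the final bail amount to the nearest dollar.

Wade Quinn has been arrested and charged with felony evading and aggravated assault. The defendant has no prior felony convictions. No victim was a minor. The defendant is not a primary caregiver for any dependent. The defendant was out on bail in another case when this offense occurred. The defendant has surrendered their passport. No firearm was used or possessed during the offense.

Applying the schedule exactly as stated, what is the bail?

$451,825

Base amounts from the schedule: felony evading $280,000; aggravated assault $279,000.
Stacking rule: highest base plus $11,500 per additional charge. Highest is felony evading at $280,000; 1 additional charge → +$11,500. Combined base = $291,500.
Net percentage adjustment: +60% −5% = +55%. $291,500 × 1.55 = $451,825.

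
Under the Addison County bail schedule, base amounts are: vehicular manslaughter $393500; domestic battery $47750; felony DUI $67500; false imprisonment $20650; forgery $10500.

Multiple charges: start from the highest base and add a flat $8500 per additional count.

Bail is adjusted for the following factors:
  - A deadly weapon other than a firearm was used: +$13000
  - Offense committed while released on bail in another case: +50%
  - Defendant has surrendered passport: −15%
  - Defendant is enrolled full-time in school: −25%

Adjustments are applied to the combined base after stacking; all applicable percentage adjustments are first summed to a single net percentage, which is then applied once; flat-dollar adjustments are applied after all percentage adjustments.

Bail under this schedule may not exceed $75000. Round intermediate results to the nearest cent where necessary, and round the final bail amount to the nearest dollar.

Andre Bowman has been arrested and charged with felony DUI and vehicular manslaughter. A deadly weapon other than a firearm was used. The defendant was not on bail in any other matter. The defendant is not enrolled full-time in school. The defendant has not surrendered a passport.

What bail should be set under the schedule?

Base amounts from the schedule: felony DUI $67500; vehicular manslaughter $393500.
Stacking rule: highest base plus $8500 per additional charge. Highest is vehicular manslaughter at $393500; 1 additional charge → +$8500. Combined base = $402000.
A deadly weapon other than a firearm was used (+$13000 flat): $402000 + $13000 = $415000.
Result $415000 exceeds the maximum of $75000; bail is capped at $75000.

$75000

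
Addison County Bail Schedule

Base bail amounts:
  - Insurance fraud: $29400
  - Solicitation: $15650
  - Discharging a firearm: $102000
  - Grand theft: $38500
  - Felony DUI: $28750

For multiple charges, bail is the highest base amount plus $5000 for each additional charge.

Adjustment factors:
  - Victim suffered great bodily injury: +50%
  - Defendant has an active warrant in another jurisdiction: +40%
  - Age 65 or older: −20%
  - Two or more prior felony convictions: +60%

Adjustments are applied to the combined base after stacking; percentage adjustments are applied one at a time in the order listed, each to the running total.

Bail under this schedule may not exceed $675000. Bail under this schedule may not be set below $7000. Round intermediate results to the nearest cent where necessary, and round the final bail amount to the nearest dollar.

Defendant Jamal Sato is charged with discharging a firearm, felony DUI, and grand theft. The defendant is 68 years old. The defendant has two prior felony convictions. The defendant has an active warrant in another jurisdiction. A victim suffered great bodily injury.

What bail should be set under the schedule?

$301056

Base amounts from the schedule: discharging a firearm $102000; felony DUI $28750; grand theft $38500.
Stacking rule: highest base plus $5000 per additional charge. Highest is discharging a firearm at $102000; 2 additional charges → +$10000. Combined base = $112000.
Victim suffered great bodily injury (+50%): $112000 × 1.5 = $168000.
Defendant has an active warrant in another jurisdiction (+40%): $168000 × 1.4 = $235200.
Age 65 or older (−20%): $235200 × 0.8 = $188160.
Two or more prior felony convictions (+60%): $188160 × 1.6 = $301056.
$301056 is within the $675000 maximum.
$301056 is at or above the $7000 minimum.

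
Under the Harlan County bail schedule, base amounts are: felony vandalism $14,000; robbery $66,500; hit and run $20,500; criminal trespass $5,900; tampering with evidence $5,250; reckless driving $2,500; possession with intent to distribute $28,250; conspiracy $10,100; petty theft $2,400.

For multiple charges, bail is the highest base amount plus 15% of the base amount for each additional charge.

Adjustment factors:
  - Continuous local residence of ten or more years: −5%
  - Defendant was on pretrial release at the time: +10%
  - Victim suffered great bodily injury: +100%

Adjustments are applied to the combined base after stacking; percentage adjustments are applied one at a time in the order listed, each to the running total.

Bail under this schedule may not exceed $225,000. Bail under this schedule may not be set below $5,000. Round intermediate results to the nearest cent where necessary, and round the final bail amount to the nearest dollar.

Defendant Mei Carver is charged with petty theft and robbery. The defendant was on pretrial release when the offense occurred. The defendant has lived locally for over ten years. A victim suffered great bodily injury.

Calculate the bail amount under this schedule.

Base amounts from the schedule: petty theft $2,400; robbery $66,500.
Stacking rule: highest base plus 15% of each additional charge. Highest is robbery at $66,500. Additional: $2,400 × 15% = $360. Combined base = $66,500 + $360 = $66,860.
Continuous local residence of ten or more years (−5%): $66,860 × 0.95 = $63,517.
Defendant was on pretrial release at the time (+10%): $63,517 × 1.1 = $69,868.70.
Victim suffered great bodily injury (+100%): $69,868.70 × 2 = $139,737.40.
$139,737.40 is within the $225,000 maximum.
$139,737.40 is at or above the $5,000 minimum.
Rounded to the nearest dollar: $139,737.

$139,737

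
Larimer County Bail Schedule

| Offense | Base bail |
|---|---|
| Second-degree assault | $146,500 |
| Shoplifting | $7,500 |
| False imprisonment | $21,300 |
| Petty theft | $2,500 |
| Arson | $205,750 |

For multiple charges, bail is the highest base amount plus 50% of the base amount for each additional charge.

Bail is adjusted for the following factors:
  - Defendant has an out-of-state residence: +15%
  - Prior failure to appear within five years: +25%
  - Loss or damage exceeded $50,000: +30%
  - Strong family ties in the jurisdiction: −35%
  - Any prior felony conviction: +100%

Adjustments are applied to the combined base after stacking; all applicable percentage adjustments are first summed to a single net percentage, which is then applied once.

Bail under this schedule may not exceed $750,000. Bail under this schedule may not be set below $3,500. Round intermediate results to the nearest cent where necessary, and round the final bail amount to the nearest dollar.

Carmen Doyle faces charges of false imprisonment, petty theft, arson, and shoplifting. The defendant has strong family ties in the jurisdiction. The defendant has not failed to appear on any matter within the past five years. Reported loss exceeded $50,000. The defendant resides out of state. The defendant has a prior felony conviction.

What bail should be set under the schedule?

Base amounts from the schedule: false imprisonment $21,300; petty theft $2,500; arson $205,750; shoplifting $7,500.
Stacking rule: highest base plus 50% of each additional charge. Highest is arson at $205,750. Additional: $21,300 × 50% = $10,650; $2,500 × 50% = $1,250; $7,500 × 50% = $3,750. Combined base = $205,750 + $15,650 = $221,400.
Net percentage adjustment: +15% +30% −35% +100% = +110%. $221,400 × 2.1 = $464,940.
$464,940 is within the $750,000 maximum.
$464,940 is at or above the $3,500 minimum.

$464,940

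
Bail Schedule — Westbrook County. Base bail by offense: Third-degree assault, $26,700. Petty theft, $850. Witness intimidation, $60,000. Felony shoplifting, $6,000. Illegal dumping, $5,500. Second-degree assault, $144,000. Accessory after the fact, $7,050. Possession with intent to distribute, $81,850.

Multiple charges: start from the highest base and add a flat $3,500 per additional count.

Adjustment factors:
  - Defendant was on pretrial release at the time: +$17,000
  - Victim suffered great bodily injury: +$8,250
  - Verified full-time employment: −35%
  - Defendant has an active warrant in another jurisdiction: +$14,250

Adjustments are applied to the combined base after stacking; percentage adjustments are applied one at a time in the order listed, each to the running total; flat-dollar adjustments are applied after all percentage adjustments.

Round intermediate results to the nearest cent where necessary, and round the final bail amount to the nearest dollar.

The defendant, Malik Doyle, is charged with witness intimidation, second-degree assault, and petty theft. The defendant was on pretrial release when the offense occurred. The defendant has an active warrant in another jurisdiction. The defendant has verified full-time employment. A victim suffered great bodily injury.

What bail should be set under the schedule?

$137,650

Base amounts from the schedule: witness intimidation $60,000; second-degree assault $144,000; petty theft $850.
Stacking rule: highest base plus $3,500 per additional charge. Highest is second-degree assault at $144,000; 2 additional charges → +$7,000. Combined base = $151,000.
Verified full-time employment (−35%): $151,000 × 0.65 = $98,150.
Defendant was on pretrial release at the time (+$17,000 flat): $98,150 + $17,000 = $115,150.
Victim suffered great bodily injury (+$8,250 flat): $115,150 + $8,250 = $123,400.
Defendant has an active warrant in another jurisdiction (+$14,250 flat): $123,400 + $14,250 = $137,650.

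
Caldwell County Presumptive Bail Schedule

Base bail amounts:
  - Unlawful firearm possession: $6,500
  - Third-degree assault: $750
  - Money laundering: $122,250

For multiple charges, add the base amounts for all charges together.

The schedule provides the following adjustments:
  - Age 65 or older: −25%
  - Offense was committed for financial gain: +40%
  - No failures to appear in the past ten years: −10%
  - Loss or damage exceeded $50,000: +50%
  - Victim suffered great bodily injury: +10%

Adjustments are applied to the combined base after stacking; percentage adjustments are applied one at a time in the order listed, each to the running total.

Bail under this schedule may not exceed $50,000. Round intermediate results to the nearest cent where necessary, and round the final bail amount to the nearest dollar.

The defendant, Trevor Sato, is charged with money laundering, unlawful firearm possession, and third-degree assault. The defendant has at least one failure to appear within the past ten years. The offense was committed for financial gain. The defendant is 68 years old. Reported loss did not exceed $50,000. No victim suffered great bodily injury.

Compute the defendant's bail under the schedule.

Base amounts from the schedule: money laundering $122,250; unlawful firearm possession $6,500; third-degree assault $750.
Stacking rule: sum of all bases. $122,250 + $6,500 + $750 = $129,500.
Age 65 or older (−25%): $129,500 × 0.75 = $97,125.
Offense was committed for financial gain (+40%): $97,125 × 1.4 = $135,975.
Result $135,975 exceeds the maximum of $50,000; bail is capped at $50,000.

$50,000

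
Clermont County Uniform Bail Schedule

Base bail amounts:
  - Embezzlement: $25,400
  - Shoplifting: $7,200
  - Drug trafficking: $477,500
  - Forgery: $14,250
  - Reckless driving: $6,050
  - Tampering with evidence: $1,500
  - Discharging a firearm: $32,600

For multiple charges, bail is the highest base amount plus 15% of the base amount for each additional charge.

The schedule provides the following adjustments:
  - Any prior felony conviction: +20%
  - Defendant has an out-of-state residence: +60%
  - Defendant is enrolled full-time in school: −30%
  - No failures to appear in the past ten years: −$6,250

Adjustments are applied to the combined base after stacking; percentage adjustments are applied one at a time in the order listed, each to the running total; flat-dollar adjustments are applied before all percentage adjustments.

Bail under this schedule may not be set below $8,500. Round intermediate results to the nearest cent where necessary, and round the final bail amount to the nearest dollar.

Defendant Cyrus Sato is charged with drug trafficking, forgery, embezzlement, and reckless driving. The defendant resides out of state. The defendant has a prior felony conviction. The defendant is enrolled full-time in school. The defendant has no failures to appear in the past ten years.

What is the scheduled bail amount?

Base amounts from the schedule: drug trafficking $477,500; forgery $14,250; embezzlement $25,400; reckless driving $6,050.
Stacking rule: highest base plus 15% of each additional charge. Highest is drug trafficking at $477,500. Additional: $14,250 × 15% = $2,137.50; $25,400 × 15% = $3,810; $6,050 × 15% = $907.50. Combined base = $477,500 + $6,855 = $484,355.
No failures to appear in the past ten years (−$6,250 flat): $484,355 − $6,250 = $478,105.
Any prior felony conviction (+20%): $478,105 × 1.2 = $573,726.
Defendant has an out-of-state residence (+60%): $573,726 × 1.6 = $917,961.60.
Defendant is enrolled full-time in school (−30%): $917,961.60 × 0.7 = $642,573.12.
$642,573.12 is at or above the $8,500 minimum.
Rounded to the nearest dollar: $642,573.

$642,573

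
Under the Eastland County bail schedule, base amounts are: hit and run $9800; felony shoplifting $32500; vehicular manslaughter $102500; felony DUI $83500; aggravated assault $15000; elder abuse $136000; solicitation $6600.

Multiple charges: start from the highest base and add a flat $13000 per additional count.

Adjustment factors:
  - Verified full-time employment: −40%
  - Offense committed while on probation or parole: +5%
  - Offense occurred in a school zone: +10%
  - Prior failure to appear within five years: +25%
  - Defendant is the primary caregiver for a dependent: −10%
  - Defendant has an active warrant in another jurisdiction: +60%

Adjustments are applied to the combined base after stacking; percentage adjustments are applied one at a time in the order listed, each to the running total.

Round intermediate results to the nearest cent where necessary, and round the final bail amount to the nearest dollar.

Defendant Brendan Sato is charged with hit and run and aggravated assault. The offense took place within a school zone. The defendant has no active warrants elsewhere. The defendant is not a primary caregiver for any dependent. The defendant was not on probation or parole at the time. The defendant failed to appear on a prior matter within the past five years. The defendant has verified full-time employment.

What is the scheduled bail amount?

$23100

Base amounts from the schedule: hit and run $9800; aggravated assault $15000.
Stacking rule: highest base plus $13000 per additional charge. Highest is aggravated assault at $15000; 1 additional charge → +$13000. Combined base = $28000.
Verified full-time employment (−40%): $28000 × 0.6 = $16800.
Offense occurred in a school zone (+10%): $16800 × 1.1 = $18480.
Prior failure to appear within five years (+25%): $18480 × 1.25 = $23100.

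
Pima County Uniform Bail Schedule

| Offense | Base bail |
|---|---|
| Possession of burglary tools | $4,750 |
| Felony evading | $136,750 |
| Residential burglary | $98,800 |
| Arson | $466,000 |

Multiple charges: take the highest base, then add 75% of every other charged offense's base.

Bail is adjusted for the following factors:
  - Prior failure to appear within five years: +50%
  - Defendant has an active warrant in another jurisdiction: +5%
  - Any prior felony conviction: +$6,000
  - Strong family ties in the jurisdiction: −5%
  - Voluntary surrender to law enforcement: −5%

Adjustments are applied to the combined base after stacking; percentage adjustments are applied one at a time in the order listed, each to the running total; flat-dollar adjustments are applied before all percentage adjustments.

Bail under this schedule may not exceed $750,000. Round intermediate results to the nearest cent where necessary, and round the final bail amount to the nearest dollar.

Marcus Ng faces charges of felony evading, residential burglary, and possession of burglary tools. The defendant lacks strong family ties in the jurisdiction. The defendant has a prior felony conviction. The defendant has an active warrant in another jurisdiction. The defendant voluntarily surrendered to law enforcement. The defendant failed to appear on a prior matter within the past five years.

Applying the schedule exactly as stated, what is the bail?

Base amounts from the schedule: felony evading $136,750; residential burglary $98,800; possession of burglary tools $4,750.
Stacking rule: highest base plus 75% of each additional charge. Highest is felony evading at $136,750. Additional: $98,800 × 75% = $74,100; $4,750 × 75% = $3,562.50. Combined base = $136,750 + $77,662.50 = $214,412.50.
Any prior felony conviction (+$6,000 flat): $214,412.50 + $6,000 = $220,412.50.
Prior failure to appear within five years (+50%): $220,412.50 × 1.5 = $330,618.75.
Defendant has an active warrant in another jurisdiction (+5%): $330,618.75 × 1.05 = $347,149.69.
Voluntary surrender to law enforcement (−5%): $347,149.69 × 0.95 = $329,792.21.
$329,792.21 is within the $750,000 maximum.
Rounded to the nearest dollar: $329,792.

$329,792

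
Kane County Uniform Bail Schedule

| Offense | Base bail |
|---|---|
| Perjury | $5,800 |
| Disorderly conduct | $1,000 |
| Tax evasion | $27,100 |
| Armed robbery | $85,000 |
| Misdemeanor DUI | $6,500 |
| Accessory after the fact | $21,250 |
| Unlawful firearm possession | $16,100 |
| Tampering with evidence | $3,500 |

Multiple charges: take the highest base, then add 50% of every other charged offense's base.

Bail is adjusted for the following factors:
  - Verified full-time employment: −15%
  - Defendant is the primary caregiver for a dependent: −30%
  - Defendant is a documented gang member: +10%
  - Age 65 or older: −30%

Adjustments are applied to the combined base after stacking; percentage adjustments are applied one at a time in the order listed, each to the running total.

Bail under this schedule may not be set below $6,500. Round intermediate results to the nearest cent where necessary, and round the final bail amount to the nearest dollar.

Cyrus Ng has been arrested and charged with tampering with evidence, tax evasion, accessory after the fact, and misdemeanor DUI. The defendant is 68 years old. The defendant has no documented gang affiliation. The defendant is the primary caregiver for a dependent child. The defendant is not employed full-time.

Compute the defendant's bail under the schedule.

$20,935

Base amounts from the schedule: tampering with evidence $3,500; tax evasion $27,100; accessory after the fact $21,250; misdemeanor DUI $6,500.
Stacking rule: highest base plus 50% of each additional charge. Highest is tax evasion at $27,100. Additional: $3,500 × 50% = $1,750; $21,250 × 50% = $10,625; $6,500 × 50% = $3,250. Combined base = $27,100 + $15,625 = $42,725.
Defendant is the primary caregiver for a dependent (−30%): $42,725 × 0.7 = $29,907.50.
Age 65 or older (−30%): $29,907.50 × 0.7 = $20,935.25.
$20,935.25 is at or above the $6,500 minimum.
Rounded to the nearest dollar: $20,935.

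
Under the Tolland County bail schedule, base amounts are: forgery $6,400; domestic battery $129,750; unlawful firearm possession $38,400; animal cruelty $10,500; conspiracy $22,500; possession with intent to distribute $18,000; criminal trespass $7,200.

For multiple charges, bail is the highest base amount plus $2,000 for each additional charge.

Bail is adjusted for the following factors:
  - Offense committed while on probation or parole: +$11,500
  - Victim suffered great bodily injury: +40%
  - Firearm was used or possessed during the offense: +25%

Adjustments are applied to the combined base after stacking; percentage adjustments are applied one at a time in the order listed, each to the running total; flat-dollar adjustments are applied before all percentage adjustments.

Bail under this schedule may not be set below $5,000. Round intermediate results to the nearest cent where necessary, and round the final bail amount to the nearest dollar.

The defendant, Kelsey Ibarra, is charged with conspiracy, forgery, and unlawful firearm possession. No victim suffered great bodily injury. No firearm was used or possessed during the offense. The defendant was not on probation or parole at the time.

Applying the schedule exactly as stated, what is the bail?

$42,400

Base amounts from the schedule: conspiracy $22,500; forgery $6,400; unlawful firearm possession $38,400.
Stacking rule: highest base plus $2,000 per additional charge. Highest is unlawful firearm possession at $38,400; 2 additional charges → +$4,000. Combined base = $42,400.
No adjustment factors apply to this defendant.
$42,400 is at or above the $5,000 minimum.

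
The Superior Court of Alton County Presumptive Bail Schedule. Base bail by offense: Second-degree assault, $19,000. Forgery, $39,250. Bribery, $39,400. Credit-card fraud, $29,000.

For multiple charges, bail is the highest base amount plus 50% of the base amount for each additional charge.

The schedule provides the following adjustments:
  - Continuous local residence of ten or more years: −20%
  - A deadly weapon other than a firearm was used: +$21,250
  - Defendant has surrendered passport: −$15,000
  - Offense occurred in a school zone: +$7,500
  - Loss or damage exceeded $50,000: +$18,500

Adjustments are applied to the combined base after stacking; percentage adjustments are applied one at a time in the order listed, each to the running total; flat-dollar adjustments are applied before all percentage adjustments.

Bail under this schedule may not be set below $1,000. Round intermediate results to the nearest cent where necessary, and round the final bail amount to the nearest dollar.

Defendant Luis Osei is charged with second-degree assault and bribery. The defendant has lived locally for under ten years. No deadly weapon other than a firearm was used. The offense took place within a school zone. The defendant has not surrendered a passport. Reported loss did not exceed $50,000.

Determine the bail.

Base amounts from the schedule: second-degree assault $19,000; bribery $39,400.
Stacking rule: highest base plus 50% of each additional charge. Highest is bribery at $39,400. Additional: $19,000 × 50% = $9,500. Combined base = $39,400 + $9,500 = $48,900.
Offense occurred in a school zone (+$7,500 flat): $48,900 + $7,500 = $56,400.
$56,400 is at or above the $1,000 minimum.

$56,400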